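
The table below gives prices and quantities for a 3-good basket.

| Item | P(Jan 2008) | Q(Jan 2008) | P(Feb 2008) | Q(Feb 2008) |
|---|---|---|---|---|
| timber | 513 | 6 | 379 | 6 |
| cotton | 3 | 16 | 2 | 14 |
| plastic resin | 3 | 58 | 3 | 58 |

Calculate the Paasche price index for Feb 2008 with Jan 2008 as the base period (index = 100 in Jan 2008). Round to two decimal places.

Paasche price index uses current-period quantities as weights.
ΣP(Feb 2008)·Q(Feb 2008) = 379×6 + 2×14 + 3×58 = 2274 + 28 + 174 = 2476
ΣP(Jan 2008)·Q(Feb 2008) = 513×6 + 3×14 + 3×58 = 3078 + 42 + 174 = 3294
Index = 2476 / 3294 × 100 = 75.1670

75.17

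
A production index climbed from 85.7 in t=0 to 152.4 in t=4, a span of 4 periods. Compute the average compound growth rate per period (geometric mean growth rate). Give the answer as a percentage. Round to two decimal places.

Growth factor = (152.4/85.7)^(1/4) = (1.778296)^(1/4) = 1.154785
Growth rate = 1.154785 − 1 = 0.154785 = 15.4785%

15.48%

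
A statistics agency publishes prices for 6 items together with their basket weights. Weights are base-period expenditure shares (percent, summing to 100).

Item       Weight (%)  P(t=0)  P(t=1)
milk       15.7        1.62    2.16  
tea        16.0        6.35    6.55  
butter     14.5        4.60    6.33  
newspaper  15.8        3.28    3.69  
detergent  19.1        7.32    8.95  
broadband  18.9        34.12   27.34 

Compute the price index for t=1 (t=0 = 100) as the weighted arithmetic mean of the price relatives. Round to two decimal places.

113.66

milk: 15.7 × (2.16/1.62) = 15.7 × 1.333333 = 20.9333
tea: 16.0 × (6.55/6.35) = 16.0 × 1.031496 = 16.5039
butter: 14.5 × (6.33/4.60) = 14.5 × 1.376087 = 19.9533
newspaper: 15.8 × (3.69/3.28) = 15.8 × 1.125000 = 17.7750
detergent: 19.1 × (8.95/7.32) = 19.1 × 1.222678 = 23.3531
broadband: 18.9 × (27.34/34.12) = 18.9 × 0.801290 = 15.1444
Index = Σ wᵢ·(p₁ᵢ/p₀ᵢ) = 20.9333 + 16.5039 + 19.9533 + 17.7750 + 23.3531 + 15.1444 = 113.6630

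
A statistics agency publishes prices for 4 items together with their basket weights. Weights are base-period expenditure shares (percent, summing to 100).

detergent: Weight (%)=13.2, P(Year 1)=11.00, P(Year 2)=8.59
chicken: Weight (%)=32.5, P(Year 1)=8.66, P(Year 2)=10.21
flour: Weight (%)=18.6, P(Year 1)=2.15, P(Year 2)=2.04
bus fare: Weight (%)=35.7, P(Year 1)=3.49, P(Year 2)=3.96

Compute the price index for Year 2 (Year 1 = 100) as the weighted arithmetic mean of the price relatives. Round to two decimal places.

detergent: 13.2 × (8.59/11.00) = 13.2 × 0.780909 = 10.3080
chicken: 32.5 × (10.21/8.66) = 32.5 × 1.178984 = 38.3170
flour: 18.6 × (2.04/2.15) = 18.6 × 0.948837 = 17.6484
bus fare: 35.7 × (3.96/3.49) = 35.7 × 1.134670 = 40.5077
Index = Σ wᵢ·(p₁ᵢ/p₀ᵢ) = 10.3080 + 38.3170 + 17.6484 + 40.5077 = 106.7811

106.78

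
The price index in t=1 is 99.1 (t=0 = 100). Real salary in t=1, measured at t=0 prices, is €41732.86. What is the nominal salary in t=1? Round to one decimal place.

Nominal = Real × (Index/100) = 41732.86 × (99.1/100)
        = 41732.86 × 0.991 = 41357.2643

41357.3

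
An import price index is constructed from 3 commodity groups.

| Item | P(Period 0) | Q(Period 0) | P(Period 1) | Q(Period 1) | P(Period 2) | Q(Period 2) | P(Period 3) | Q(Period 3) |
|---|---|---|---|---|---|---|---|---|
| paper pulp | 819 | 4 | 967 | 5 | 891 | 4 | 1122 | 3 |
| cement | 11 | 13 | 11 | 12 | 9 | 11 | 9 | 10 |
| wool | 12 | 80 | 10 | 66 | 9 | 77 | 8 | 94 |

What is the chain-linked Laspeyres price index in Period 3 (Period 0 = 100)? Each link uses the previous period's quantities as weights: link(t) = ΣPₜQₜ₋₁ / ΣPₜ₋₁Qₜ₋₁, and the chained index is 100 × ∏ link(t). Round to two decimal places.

120.27

Link Period 0→Period 1:
ΣP(Period 1)Q(Period 0) = 967×4 + 11×13 + 10×80 = 3868 + 143 + 800 = 4811
ΣP(Period 0)Q(Period 0) = 819×4 + 11×13 + 12×80 = 3276 + 143 + 960 = 4379
link = 4811/4379 = 1.098653
Link Period 1→Period 2:
ΣP(Period 2)Q(Period 1) = 891×5 + 9×12 + 9×66 = 4455 + 108 + 594 = 5157
ΣP(Period 1)Q(Period 1) = 967×5 + 11×12 + 10×66 = 4835 + 132 + 660 = 5627
link = 5157/5627 = 0.916474
Link Period 2→Period 3:
ΣP(Period 3)Q(Period 2) = 1122×4 + 9×11 + 8×77 = 4488 + 99 + 616 = 5203
ΣP(Period 2)Q(Period 2) = 891×4 + 9×11 + 9×77 = 3564 + 99 + 693 = 4356
link = 5203/4356 = 1.194444
Chained index = 100 × 1.098653 × 0.916474 × 1.194444 = 120.2670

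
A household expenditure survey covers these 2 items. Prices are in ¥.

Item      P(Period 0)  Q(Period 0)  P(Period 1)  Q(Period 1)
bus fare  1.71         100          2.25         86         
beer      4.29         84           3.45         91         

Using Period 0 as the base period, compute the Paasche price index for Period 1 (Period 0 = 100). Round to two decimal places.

94.42

Paasche price index uses current-period quantities as weights.
ΣP(Period 1)·Q(Period 1) = 2.25×86 + 3.45×91 = 193.5 + 313.95 = 507.45
ΣP(Period 0)·Q(Period 1) = 1.71×86 + 4.29×91 = 147.06 + 390.39 = 537.45
Index = 507.45 / 537.45 × 100 = 94.4181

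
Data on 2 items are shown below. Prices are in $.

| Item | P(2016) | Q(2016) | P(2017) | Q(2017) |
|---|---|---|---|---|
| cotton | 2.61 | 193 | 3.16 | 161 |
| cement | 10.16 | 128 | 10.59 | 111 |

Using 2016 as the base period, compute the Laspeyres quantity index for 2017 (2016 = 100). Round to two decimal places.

Laspeyres quantity index uses base-period prices as weights.
ΣP(2016)·Q(2017) = 2.61×161 + 10.16×111 = 420.21 + 1127.76 = 1547.97
ΣP(2016)·Q(2016) = 2.61×193 + 10.16×128 = 503.73 + 1300.48 = 1804.21
Index = 1547.97 / 1804.21 × 100 = 85.7977

85.80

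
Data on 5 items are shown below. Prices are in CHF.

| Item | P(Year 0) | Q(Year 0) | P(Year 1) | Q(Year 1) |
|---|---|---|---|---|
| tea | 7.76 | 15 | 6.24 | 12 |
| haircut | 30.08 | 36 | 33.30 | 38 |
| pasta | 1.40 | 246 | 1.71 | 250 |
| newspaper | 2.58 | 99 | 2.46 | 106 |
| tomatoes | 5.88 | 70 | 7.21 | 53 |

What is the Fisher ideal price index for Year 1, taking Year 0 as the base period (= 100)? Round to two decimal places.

Laspeyres component (base-period weights):
ΣP(Year 1)Q(Year 0) = 6.24×15 + 33.30×36 + 1.71×246 + 2.46×99 + 7.21×70 = 93.6 + 1198.8 + 420.66 + 243.54 + 504.7 = 2461.3
ΣP(Year 0)Q(Year 0) = 7.76×15 + 30.08×36 + 1.40×246 + 2.58×99 + 5.88×70 = 116.4 + 1082.88 + 344.4 + 255.42 + 411.6 = 2210.7
L = 2461.3 / 2210.7 × 100 = 111.3358
Paasche component (current-period weights):
ΣP(Year 1)Q(Year 1) = 6.24×12 + 33.30×38 + 1.71×250 + 2.46×106 + 7.21×53 = 74.88 + 1265.4 + 427.5 + 260.76 + 382.13 = 2410.67
ΣP(Year 0)Q(Year 1) = 7.76×12 + 30.08×38 + 1.40×250 + 2.58×106 + 5.88×53 = 93.12 + 1143.04 + 350 + 273.48 + 311.64 = 2171.28
P = 2410.67 / 2171.28 × 100 = 111.0253
Fisher = √(L × P) = √(111.3358 × 111.0253) = 111.1804

111.18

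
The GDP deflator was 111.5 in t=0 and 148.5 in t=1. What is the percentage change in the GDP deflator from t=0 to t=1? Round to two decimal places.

Change = (148.5 − 111.5) / 111.5 × 100
       = 37.0 / 111.5 × 100 = 33.1839%

33.18%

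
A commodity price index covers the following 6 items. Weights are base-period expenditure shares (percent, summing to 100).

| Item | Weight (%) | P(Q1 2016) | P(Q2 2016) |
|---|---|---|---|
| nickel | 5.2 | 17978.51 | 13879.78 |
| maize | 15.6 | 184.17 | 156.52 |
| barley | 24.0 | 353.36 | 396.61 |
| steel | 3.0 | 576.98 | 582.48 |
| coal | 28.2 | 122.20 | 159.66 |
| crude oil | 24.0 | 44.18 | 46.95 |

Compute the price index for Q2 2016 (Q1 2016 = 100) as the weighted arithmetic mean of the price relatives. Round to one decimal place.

109.6

nickel: 5.2 × (13879.78/17978.51) = 5.2 × 0.772021 = 4.0145
maize: 15.6 × (156.52/184.17) = 15.6 × 0.849867 = 13.2579
barley: 24.0 × (396.61/353.36) = 24.0 × 1.122396 = 26.9375
steel: 3.0 × (582.48/576.98) = 3.0 × 1.009532 = 3.0286
coal: 28.2 × (159.66/122.20) = 28.2 × 1.306547 = 36.8446
crude oil: 24.0 × (46.95/44.18) = 24.0 × 1.062698 = 25.5048
Index = Σ wᵢ·(p₁ᵢ/p₀ᵢ) = 4.0145 + 13.2579 + 26.9375 + 3.0286 + 36.8446 + 25.5048 = 109.5879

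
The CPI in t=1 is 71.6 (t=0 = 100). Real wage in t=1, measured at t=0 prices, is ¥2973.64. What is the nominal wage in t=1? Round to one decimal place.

2129.1

Nominal = Real × (Index/100) = 2973.64 × (71.6/100)
        = 2973.64 × 0.716 = 2129.1262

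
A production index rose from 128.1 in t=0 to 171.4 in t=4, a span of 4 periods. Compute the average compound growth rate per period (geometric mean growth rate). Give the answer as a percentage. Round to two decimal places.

7.55%

Growth factor = (171.4/128.1)^(1/4) = (1.338017)^(1/4) = 1.075512
Growth rate = 1.075512 − 1 = 0.075512 = 7.5512%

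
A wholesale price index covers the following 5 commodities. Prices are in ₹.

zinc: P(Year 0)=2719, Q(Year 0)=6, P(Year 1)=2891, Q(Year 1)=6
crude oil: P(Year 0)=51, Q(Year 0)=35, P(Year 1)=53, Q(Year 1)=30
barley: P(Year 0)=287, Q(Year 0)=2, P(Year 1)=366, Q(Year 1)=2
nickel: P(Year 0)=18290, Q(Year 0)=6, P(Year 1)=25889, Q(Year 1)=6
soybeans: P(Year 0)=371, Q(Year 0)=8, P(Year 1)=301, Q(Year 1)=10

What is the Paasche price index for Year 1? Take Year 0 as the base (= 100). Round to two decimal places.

134.99

Paasche price index uses current-period quantities as weights.
ΣP(Year 1)·Q(Year 1) = 2891×6 + 53×30 + 366×2 + 25889×6 + 301×10 = 17346 + 1590 + 732 + 155334 + 3010 = 178012
ΣP(Year 0)·Q(Year 1) = 2719×6 + 51×30 + 287×2 + 18290×6 + 371×10 = 16314 + 1530 + 574 + 109740 + 3710 = 131868
Index = 178012 / 131868 × 100 = 134.9926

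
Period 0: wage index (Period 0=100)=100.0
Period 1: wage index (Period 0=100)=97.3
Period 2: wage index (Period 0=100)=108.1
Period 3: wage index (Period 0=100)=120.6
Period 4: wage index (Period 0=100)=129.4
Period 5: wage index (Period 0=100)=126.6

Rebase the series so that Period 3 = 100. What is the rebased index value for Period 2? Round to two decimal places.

Rebased(Period 2) = 108.1 / 120.6 × 100 = 89.6352

89.64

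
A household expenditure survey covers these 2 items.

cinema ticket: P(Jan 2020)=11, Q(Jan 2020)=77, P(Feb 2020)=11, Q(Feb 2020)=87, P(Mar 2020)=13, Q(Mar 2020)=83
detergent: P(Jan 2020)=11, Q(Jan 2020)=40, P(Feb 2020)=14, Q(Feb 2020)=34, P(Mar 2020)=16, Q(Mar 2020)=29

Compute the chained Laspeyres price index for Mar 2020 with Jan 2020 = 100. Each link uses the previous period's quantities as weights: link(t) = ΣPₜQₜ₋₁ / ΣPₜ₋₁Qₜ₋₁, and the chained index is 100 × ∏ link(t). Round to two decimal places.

Link Jan 2020→Feb 2020:
ΣP(Feb 2020)Q(Jan 2020) = 11×77 + 14×40 = 847 + 560 = 1407
ΣP(Jan 2020)Q(Jan 2020) = 11×77 + 11×40 = 847 + 440 = 1287
link = 1407/1287 = 1.093240
Link Feb 2020→Mar 2020:
ΣP(Mar 2020)Q(Feb 2020) = 13×87 + 16×34 = 1131 + 544 = 1675
ΣP(Feb 2020)Q(Feb 2020) = 11×87 + 14×34 = 957 + 476 = 1433
link = 1675/1433 = 1.168876
Chained index = 100 × 1.093240 × 1.168876 = 127.7863

127.79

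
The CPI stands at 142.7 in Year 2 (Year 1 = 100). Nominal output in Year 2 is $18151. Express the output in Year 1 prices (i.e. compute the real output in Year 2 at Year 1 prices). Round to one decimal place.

12719.7

Real = Nominal ÷ (Index/100) = 18151 ÷ (142.7/100)
     = 18151 ÷ 1.427 = 12719.6917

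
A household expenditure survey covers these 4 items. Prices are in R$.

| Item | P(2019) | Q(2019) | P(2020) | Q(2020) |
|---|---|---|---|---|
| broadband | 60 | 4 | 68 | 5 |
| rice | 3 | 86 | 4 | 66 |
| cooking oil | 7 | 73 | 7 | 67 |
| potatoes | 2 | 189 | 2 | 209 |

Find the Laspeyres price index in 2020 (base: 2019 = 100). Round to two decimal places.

Laspeyres price index uses base-period quantities as weights.
ΣP(2020)·Q(2019) = 68×4 + 4×86 + 7×73 + 2×189 = 272 + 344 + 511 + 378 = 1505
ΣP(2019)·Q(2019) = 60×4 + 3×86 + 7×73 + 2×189 = 240 + 258 + 511 + 378 = 1387
Index = 1505 / 1387 × 100 = 108.5076

108.51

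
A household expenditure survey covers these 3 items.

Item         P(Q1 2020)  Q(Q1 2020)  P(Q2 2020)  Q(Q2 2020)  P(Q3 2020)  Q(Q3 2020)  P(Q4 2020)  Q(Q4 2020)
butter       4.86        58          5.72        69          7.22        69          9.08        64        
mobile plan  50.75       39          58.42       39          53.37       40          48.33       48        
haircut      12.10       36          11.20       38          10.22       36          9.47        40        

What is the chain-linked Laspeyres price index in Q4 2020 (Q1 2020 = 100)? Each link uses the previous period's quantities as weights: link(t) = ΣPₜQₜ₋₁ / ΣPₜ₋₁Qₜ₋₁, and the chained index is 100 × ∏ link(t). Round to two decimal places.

103.45

Link Q1 2020→Q2 2020:
ΣP(Q2 2020)Q(Q1 2020) = 5.72×58 + 58.42×39 + 11.20×36 = 331.76 + 2278.38 + 403.2 = 3013.34
ΣP(Q1 2020)Q(Q1 2020) = 4.86×58 + 50.75×39 + 12.10×36 = 281.88 + 1979.25 + 435.6 = 2696.73
link = 3013.34/2696.73 = 1.117405
Link Q2 2020→Q3 2020:
ΣP(Q3 2020)Q(Q2 2020) = 7.22×69 + 53.37×39 + 10.22×38 = 498.18 + 2081.43 + 388.36 = 2967.97
ΣP(Q2 2020)Q(Q2 2020) = 5.72×69 + 58.42×39 + 11.20×38 = 394.68 + 2278.38 + 425.6 = 3098.66
link = 2967.97/3098.66 = 0.957824
Link Q3 2020→Q4 2020:
ΣP(Q4 2020)Q(Q3 2020) = 9.08×69 + 48.33×40 + 9.47×36 = 626.52 + 1933.2 + 340.92 = 2900.64
ΣP(Q3 2020)Q(Q3 2020) = 7.22×69 + 53.37×40 + 10.22×36 = 498.18 + 2134.8 + 367.92 = 3000.9
link = 2900.64/3000.9 = 0.966590
Chained index = 100 × 1.117405 × 0.957824 × 0.966590 = 103.4519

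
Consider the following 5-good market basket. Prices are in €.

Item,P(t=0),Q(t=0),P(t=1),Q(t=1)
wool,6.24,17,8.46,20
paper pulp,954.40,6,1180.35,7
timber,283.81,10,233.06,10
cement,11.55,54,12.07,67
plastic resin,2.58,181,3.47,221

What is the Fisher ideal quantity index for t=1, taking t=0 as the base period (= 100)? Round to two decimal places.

113.21

Laspeyres component (base-period weights):
ΣP(t=0)Q(t=1) = 6.24×20 + 954.40×7 + 283.81×10 + 11.55×67 + 2.58×221 = 124.8 + 6680.8 + 2838.1 + 773.85 + 570.18 = 10987.73
ΣP(t=0)Q(t=0) = 6.24×17 + 954.40×6 + 283.81×10 + 11.55×54 + 2.58×181 = 106.08 + 5726.4 + 2838.1 + 623.7 + 466.98 = 9761.26
L = 10987.73 / 9761.26 × 100 = 112.5647
Paasche component (current-period weights):
ΣP(t=1)Q(t=1) = 8.46×20 + 1180.35×7 + 233.06×10 + 12.07×67 + 3.47×221 = 169.2 + 8262.45 + 2330.6 + 808.69 + 766.87 = 12337.81
ΣP(t=1)Q(t=0) = 8.46×17 + 1180.35×6 + 233.06×10 + 12.07×54 + 3.47×181 = 143.82 + 7082.1 + 2330.6 + 651.78 + 628.07 = 10836.37
P = 12337.81 / 10836.37 × 100 = 113.8556
Fisher = √(L × P) = √(112.5647 × 113.8556) = 113.2083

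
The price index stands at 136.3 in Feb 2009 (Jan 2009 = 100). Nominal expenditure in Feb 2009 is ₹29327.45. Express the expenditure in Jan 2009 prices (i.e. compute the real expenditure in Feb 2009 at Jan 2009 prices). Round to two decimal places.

Real = Nominal ÷ (Index/100) = 29327.45 ÷ (136.3/100)
     = 29327.45 ÷ 1.363 = 21516.8379

21516.84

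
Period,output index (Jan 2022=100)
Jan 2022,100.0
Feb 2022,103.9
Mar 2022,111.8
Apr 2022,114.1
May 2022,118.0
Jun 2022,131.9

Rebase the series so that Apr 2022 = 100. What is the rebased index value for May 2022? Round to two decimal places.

Rebased(May 2022) = 118.0 / 114.1 × 100 = 103.4181

103.42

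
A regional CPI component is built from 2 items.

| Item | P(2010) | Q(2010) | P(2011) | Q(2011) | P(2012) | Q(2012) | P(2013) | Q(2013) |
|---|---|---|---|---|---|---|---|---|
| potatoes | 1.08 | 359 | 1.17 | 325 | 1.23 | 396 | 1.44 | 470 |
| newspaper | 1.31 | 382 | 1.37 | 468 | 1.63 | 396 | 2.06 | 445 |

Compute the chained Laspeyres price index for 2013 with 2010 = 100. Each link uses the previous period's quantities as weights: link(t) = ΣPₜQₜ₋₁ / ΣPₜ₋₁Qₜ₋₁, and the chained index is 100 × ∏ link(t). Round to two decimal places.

Link 2010→2011:
ΣP(2011)Q(2010) = 1.17×359 + 1.37×382 = 420.03 + 523.34 = 943.37
ΣP(2010)Q(2010) = 1.08×359 + 1.31×382 = 387.72 + 500.42 = 888.14
link = 943.37/888.14 = 1.062186
Link 2011→2012:
ΣP(2012)Q(2011) = 1.23×325 + 1.63×468 = 399.75 + 762.84 = 1162.59
ΣP(2011)Q(2011) = 1.17×325 + 1.37×468 = 380.25 + 641.16 = 1021.41
link = 1162.59/1021.41 = 1.138221
Link 2012→2013:
ΣP(2013)Q(2012) = 1.44×396 + 2.06×396 = 570.24 + 815.76 = 1386
ΣP(2012)Q(2012) = 1.23×396 + 1.63×396 = 487.08 + 645.48 = 1132.56
link = 1386/1132.56 = 1.223776
Chained index = 100 × 1.062186 × 1.138221 × 1.223776 = 147.9548

147.95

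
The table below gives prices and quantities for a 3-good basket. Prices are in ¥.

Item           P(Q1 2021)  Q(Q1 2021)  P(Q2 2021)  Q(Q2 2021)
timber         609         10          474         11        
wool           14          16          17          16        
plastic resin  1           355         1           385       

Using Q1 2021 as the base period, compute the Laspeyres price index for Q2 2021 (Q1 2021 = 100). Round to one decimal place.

Laspeyres price index uses base-period quantities as weights.
ΣP(Q2 2021)·Q(Q1 2021) = 474×10 + 17×16 + 1×355 = 4740 + 272 + 355 = 5367
ΣP(Q1 2021)·Q(Q1 2021) = 609×10 + 14×16 + 1×355 = 6090 + 224 + 355 = 6669
Index = 5367 / 6669 × 100 = 80.4768

80.5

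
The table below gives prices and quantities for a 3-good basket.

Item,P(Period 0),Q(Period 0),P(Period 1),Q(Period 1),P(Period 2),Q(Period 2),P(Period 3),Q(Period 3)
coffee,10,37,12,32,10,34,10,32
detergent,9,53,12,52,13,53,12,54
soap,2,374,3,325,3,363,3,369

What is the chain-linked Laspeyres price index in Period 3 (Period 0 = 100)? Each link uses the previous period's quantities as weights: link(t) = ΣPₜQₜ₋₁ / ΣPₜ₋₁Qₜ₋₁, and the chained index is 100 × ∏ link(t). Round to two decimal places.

Link Period 0→Period 1:
ΣP(Period 1)Q(Period 0) = 12×37 + 12×53 + 3×374 = 444 + 636 + 1122 = 2202
ΣP(Period 0)Q(Period 0) = 10×37 + 9×53 + 2×374 = 370 + 477 + 748 = 1595
link = 2202/1595 = 1.380564
Link Period 1→Period 2:
ΣP(Period 2)Q(Period 1) = 10×32 + 13×52 + 3×325 = 320 + 676 + 975 = 1971
ΣP(Period 1)Q(Period 1) = 12×32 + 12×52 + 3×325 = 384 + 624 + 975 = 1983
link = 1971/1983 = 0.993949
Link Period 2→Period 3:
ΣP(Period 3)Q(Period 2) = 10×34 + 12×53 + 3×363 = 340 + 636 + 1089 = 2065
ΣP(Period 2)Q(Period 2) = 10×34 + 13×53 + 3×363 = 340 + 689 + 1089 = 2118
link = 2065/2118 = 0.974976
Chained index = 100 × 1.380564 × 0.993949 × 0.974976 = 133.7872

133.79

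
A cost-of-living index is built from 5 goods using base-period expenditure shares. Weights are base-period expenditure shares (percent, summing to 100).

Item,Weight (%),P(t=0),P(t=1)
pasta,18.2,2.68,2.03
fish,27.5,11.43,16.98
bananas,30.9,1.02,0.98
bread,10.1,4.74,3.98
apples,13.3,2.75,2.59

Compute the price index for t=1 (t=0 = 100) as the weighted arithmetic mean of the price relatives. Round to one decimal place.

105.3

pasta: 18.2 × (2.03/2.68) = 18.2 × 0.757463 = 13.7858
fish: 27.5 × (16.98/11.43) = 27.5 × 1.485564 = 40.8530
bananas: 30.9 × (0.98/1.02) = 30.9 × 0.960784 = 29.6882
bread: 10.1 × (3.98/4.74) = 10.1 × 0.839662 = 8.4806
apples: 13.3 × (2.59/2.75) = 13.3 × 0.941818 = 12.5262
Index = Σ wᵢ·(p₁ᵢ/p₀ᵢ) = 13.7858 + 40.8530 + 29.6882 + 8.4806 + 12.5262 = 105.3338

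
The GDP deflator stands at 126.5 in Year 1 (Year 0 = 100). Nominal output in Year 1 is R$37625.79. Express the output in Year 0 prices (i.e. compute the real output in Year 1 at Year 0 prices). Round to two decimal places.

Real = Nominal ÷ (Index/100) = 37625.79 ÷ (126.5/100)
     = 37625.79 ÷ 1.265 = 29743.7075

29743.71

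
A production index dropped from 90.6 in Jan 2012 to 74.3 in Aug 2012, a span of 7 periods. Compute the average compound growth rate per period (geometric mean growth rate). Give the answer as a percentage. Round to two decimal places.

Growth factor = (74.3/90.6)^(1/7) = (0.820088)^(1/7) = 0.972063
Growth rate = 0.972063 − 1 = -0.027937 = -2.7937%

-2.79%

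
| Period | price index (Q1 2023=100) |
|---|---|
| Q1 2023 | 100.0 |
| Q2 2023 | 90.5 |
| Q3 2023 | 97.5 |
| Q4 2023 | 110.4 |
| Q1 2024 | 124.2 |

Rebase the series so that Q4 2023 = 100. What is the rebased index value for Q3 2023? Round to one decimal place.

88.3

Rebased(Q3 2023) = 97.5 / 110.4 × 100 = 88.3152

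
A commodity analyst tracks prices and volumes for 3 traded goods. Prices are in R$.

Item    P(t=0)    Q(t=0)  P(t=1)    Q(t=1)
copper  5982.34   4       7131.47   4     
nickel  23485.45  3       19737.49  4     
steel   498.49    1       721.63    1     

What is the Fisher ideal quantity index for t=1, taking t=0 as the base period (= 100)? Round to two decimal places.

Laspeyres component (base-period weights):
ΣP(t=0)Q(t=1) = 5982.34×4 + 23485.45×4 + 498.49×1 = 23929.36 + 93941.8 + 498.49 = 118369.65
ΣP(t=0)Q(t=0) = 5982.34×4 + 23485.45×3 + 498.49×1 = 23929.36 + 70456.35 + 498.49 = 94884.2
L = 118369.65 / 94884.2 × 100 = 124.7517
Paasche component (current-period weights):
ΣP(t=1)Q(t=1) = 7131.47×4 + 19737.49×4 + 721.63×1 = 28525.88 + 78949.96 + 721.63 = 108197.47
ΣP(t=1)Q(t=0) = 7131.47×4 + 19737.49×3 + 721.63×1 = 28525.88 + 59212.47 + 721.63 = 88459.98
P = 108197.47 / 88459.98 × 100 = 122.3123
Fisher = √(L × P) = √(124.7517 × 122.3123) = 123.5260

123.53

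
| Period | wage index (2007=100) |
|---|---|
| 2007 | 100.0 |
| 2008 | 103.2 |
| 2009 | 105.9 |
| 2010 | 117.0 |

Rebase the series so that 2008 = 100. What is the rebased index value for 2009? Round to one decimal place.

Rebased(2009) = 105.9 / 103.2 × 100 = 102.6163

102.6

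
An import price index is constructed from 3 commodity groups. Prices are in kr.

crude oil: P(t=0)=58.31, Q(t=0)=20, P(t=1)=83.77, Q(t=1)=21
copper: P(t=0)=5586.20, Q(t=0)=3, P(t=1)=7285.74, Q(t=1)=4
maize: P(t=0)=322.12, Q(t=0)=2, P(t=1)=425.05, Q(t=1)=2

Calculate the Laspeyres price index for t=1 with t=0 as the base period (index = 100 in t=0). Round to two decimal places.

Laspeyres price index uses base-period quantities as weights.
ΣP(t=1)·Q(t=0) = 83.77×20 + 7285.74×3 + 425.05×2 = 1675.4 + 21857.22 + 850.1 = 24382.72
ΣP(t=0)·Q(t=0) = 58.31×20 + 5586.20×3 + 322.12×2 = 1166.2 + 16758.6 + 644.24 = 18569.04
Index = 24382.72 / 18569.04 × 100 = 131.3085

131.31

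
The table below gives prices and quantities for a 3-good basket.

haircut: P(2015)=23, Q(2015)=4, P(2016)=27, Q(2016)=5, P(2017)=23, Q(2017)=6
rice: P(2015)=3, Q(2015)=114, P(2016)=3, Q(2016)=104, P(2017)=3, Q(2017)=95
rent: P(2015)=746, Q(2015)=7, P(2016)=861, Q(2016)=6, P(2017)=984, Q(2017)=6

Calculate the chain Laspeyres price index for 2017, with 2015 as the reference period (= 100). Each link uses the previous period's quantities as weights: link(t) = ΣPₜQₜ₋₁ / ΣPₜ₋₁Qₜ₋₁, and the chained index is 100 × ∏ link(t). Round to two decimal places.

129.16

Link 2015→2016:
ΣP(2016)Q(2015) = 27×4 + 3×114 + 861×7 = 108 + 342 + 6027 = 6477
ΣP(2015)Q(2015) = 23×4 + 3×114 + 746×7 = 92 + 342 + 5222 = 5656
link = 6477/5656 = 1.145156
Link 2016→2017:
ΣP(2017)Q(2016) = 23×5 + 3×104 + 984×6 = 115 + 312 + 5904 = 6331
ΣP(2016)Q(2016) = 27×5 + 3×104 + 861×6 = 135 + 312 + 5166 = 5613
link = 6331/5613 = 1.127917
Chained index = 100 × 1.145156 × 1.127917 = 129.1641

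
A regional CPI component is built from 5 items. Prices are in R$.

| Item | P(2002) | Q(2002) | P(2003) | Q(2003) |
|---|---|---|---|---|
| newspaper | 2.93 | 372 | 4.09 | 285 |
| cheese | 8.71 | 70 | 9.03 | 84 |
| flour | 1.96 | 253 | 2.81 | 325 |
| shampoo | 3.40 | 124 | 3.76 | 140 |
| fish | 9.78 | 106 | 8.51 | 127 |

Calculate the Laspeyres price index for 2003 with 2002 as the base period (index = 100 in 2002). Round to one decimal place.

115.8

Laspeyres price index uses base-period quantities as weights.
ΣP(2003)·Q(2002) = 4.09×372 + 9.03×70 + 2.81×253 + 3.76×124 + 8.51×106 = 1521.48 + 632.1 + 710.93 + 466.24 + 902.06 = 4232.81
ΣP(2002)·Q(2002) = 2.93×372 + 8.71×70 + 1.96×253 + 3.40×124 + 9.78×106 = 1089.96 + 609.7 + 495.88 + 421.6 + 1036.68 = 3653.82
Index = 4232.81 / 3653.82 × 100 = 115.8462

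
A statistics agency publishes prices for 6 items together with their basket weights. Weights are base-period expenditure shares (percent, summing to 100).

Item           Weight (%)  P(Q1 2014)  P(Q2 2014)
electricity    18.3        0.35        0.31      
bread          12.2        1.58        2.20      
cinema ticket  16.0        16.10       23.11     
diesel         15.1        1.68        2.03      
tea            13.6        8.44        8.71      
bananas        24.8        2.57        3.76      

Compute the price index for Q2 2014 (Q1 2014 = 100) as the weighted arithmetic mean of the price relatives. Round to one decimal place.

electricity: 18.3 × (0.31/0.35) = 18.3 × 0.885714 = 16.2086
bread: 12.2 × (2.20/1.58) = 12.2 × 1.392405 = 16.9873
cinema ticket: 16.0 × (23.11/16.10) = 16.0 × 1.435404 = 22.9665
diesel: 15.1 × (2.03/1.68) = 15.1 × 1.208333 = 18.2458
tea: 13.6 × (8.71/8.44) = 13.6 × 1.031991 = 14.0351
bananas: 24.8 × (3.76/2.57) = 24.8 × 1.463035 = 36.2833
Index = Σ wᵢ·(p₁ᵢ/p₀ᵢ) = 16.2086 + 16.9873 + 22.9665 + 18.2458 + 14.0351 + 36.2833 = 124.7265

124.7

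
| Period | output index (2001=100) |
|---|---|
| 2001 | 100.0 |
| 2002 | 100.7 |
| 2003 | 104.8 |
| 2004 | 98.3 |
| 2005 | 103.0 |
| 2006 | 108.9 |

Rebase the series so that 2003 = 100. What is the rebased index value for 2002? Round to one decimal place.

Rebased(2002) = 100.7 / 104.8 × 100 = 96.0878

96.1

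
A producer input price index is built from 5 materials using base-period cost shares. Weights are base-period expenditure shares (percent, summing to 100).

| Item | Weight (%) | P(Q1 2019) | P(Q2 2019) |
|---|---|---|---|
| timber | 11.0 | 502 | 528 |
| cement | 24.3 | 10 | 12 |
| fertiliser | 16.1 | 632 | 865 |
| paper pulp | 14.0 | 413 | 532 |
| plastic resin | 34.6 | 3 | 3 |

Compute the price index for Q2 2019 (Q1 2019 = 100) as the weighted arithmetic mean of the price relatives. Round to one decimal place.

115.4

timber: 11.0 × (528/502) = 11.0 × 1.051793 = 11.5697
cement: 24.3 × (12/10) = 24.3 × 1.200000 = 29.1600
fertiliser: 16.1 × (865/632) = 16.1 × 1.368671 = 22.0356
paper pulp: 14.0 × (532/413) = 14.0 × 1.288136 = 18.0339
plastic resin: 34.6 × (3/3) = 34.6 × 1.000000 = 34.6000
Index = Σ wᵢ·(p₁ᵢ/p₀ᵢ) = 11.5697 + 29.1600 + 22.0356 + 18.0339 + 34.6000 = 115.3992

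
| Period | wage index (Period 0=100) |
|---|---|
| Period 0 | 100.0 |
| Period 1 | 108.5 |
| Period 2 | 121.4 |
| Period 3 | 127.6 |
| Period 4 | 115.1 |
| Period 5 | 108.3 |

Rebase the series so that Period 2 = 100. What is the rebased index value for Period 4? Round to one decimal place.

94.8

Rebased(Period 4) = 115.1 / 121.4 × 100 = 94.8105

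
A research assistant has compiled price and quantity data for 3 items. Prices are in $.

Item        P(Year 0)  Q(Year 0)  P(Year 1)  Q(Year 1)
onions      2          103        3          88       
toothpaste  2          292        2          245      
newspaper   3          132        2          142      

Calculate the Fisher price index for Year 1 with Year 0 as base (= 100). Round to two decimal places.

Laspeyres component (base-period weights):
ΣP(Year 1)Q(Year 0) = 3×103 + 2×292 + 2×132 = 309 + 584 + 264 = 1157
ΣP(Year 0)Q(Year 0) = 2×103 + 2×292 + 3×132 = 206 + 584 + 396 = 1186
L = 1157 / 1186 × 100 = 97.5548
Paasche component (current-period weights):
ΣP(Year 1)Q(Year 1) = 3×88 + 2×245 + 2×142 = 264 + 490 + 284 = 1038
ΣP(Year 0)Q(Year 1) = 2×88 + 2×245 + 3×142 = 176 + 490 + 426 = 1092
P = 1038 / 1092 × 100 = 95.0549
Fisher = √(L × P) = √(97.5548 × 95.0549) = 96.2968

96.30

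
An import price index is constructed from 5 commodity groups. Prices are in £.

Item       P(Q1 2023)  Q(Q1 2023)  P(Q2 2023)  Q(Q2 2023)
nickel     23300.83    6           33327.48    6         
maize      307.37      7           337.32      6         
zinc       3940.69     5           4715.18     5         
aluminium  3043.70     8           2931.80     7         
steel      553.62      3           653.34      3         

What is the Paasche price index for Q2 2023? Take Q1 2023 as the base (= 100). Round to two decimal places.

Paasche price index uses current-period quantities as weights.
ΣP(Q2 2023)·Q(Q2 2023) = 33327.48×6 + 337.32×6 + 4715.18×5 + 2931.80×7 + 653.34×3 = 199964.88 + 2023.92 + 23575.9 + 20522.6 + 1960.02 = 248047.32
ΣP(Q1 2023)·Q(Q2 2023) = 23300.83×6 + 307.37×6 + 3940.69×5 + 3043.70×7 + 553.62×3 = 139804.98 + 1844.22 + 19703.45 + 21305.9 + 1660.86 = 184319.41
Index = 248047.32 / 184319.41 × 100 = 134.5747

134.57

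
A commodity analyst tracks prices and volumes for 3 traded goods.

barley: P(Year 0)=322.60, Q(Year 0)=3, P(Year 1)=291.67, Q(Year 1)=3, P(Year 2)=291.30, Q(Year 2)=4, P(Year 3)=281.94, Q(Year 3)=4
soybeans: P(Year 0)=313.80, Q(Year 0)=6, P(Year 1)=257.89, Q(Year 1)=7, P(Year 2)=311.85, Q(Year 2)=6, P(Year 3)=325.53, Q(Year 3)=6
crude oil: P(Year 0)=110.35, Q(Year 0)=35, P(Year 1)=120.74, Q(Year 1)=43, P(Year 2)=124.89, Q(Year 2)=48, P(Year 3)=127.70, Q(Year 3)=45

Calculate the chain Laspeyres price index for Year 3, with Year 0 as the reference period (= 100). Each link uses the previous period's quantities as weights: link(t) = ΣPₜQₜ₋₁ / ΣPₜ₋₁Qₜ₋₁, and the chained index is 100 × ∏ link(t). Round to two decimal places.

Link Year 0→Year 1:
ΣP(Year 1)Q(Year 0) = 291.67×3 + 257.89×6 + 120.74×35 = 875.01 + 1547.34 + 4225.9 = 6648.25
ΣP(Year 0)Q(Year 0) = 322.60×3 + 313.80×6 + 110.35×35 = 967.8 + 1882.8 + 3862.25 = 6712.85
link = 6648.25/6712.85 = 0.990377
Link Year 1→Year 2:
ΣP(Year 2)Q(Year 1) = 291.30×3 + 311.85×7 + 124.89×43 = 873.9 + 2182.95 + 5370.27 = 8427.12
ΣP(Year 1)Q(Year 1) = 291.67×3 + 257.89×7 + 120.74×43 = 875.01 + 1805.23 + 5191.82 = 7872.06
link = 8427.12/7872.06 = 1.070510
Link Year 2→Year 3:
ΣP(Year 3)Q(Year 2) = 281.94×4 + 325.53×6 + 127.70×48 = 1127.76 + 1953.18 + 6129.6 = 9210.54
ΣP(Year 2)Q(Year 2) = 291.30×4 + 311.85×6 + 124.89×48 = 1165.2 + 1871.1 + 5994.72 = 9031.02
link = 9210.54/9031.02 = 1.019878
Chained index = 100 × 0.990377 × 1.070510 × 1.019878 = 108.1283

108.13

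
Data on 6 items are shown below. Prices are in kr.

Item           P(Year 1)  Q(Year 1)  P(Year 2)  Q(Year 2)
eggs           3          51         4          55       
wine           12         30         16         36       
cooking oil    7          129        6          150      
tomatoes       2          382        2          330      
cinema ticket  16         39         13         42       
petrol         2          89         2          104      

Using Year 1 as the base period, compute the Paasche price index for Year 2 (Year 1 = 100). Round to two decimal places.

Paasche price index uses current-period quantities as weights.
ΣP(Year 2)·Q(Year 2) = 4×55 + 16×36 + 6×150 + 2×330 + 13×42 + 2×104 = 220 + 576 + 900 + 660 + 546 + 208 = 3110
ΣP(Year 1)·Q(Year 2) = 3×55 + 12×36 + 7×150 + 2×330 + 16×42 + 2×104 = 165 + 432 + 1050 + 660 + 672 + 208 = 3187
Index = 3110 / 3187 × 100 = 97.5839

97.58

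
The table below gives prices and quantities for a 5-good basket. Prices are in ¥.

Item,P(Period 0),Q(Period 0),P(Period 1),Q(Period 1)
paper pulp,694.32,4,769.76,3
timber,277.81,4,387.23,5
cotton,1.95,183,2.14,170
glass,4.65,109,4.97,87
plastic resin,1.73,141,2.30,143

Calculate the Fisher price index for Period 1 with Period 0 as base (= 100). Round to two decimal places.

Laspeyres component (base-period weights):
ΣP(Period 1)Q(Period 0) = 769.76×4 + 387.23×4 + 2.14×183 + 4.97×109 + 2.30×141 = 3079.04 + 1548.92 + 391.62 + 541.73 + 324.3 = 5885.61
ΣP(Period 0)Q(Period 0) = 694.32×4 + 277.81×4 + 1.95×183 + 4.65×109 + 1.73×141 = 2777.28 + 1111.24 + 356.85 + 506.85 + 243.93 = 4996.15
L = 5885.61 / 4996.15 × 100 = 117.8029
Paasche component (current-period weights):
ΣP(Period 1)Q(Period 1) = 769.76×3 + 387.23×5 + 2.14×170 + 4.97×87 + 2.30×143 = 2309.28 + 1936.15 + 363.8 + 432.39 + 328.9 = 5370.52
ΣP(Period 0)Q(Period 1) = 694.32×3 + 277.81×5 + 1.95×170 + 4.65×87 + 1.73×143 = 2082.96 + 1389.05 + 331.5 + 404.55 + 247.39 = 4455.45
P = 5370.52 / 4455.45 × 100 = 120.5382
Fisher = √(L × P) = √(117.8029 × 120.5382) = 119.1627

119.16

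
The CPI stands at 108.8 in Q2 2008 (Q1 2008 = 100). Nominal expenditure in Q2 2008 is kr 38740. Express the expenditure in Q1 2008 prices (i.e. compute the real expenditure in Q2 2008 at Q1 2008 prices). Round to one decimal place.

35606.6

Real = Nominal ÷ (Index/100) = 38740 ÷ (108.8/100)
     = 38740 ÷ 1.088 = 35606.6176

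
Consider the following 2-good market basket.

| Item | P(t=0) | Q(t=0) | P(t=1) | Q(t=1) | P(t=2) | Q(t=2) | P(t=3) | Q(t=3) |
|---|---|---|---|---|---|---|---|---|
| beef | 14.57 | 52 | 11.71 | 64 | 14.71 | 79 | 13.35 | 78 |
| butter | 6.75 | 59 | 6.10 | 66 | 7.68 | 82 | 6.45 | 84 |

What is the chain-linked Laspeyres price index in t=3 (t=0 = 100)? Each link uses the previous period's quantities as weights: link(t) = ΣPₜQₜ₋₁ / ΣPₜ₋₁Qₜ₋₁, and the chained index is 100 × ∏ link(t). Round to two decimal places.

Link t=0→t=1:
ΣP(t=1)Q(t=0) = 11.71×52 + 6.10×59 = 608.92 + 359.9 = 968.82
ΣP(t=0)Q(t=0) = 14.57×52 + 6.75×59 = 757.64 + 398.25 = 1155.89
link = 968.82/1155.89 = 0.838159
Link t=1→t=2:
ΣP(t=2)Q(t=1) = 14.71×64 + 7.68×66 = 941.44 + 506.88 = 1448.32
ΣP(t=1)Q(t=1) = 11.71×64 + 6.10×66 = 749.44 + 402.6 = 1152.04
link = 1448.32/1152.04 = 1.257179
Link t=2→t=3:
ΣP(t=3)Q(t=2) = 13.35×79 + 6.45×82 = 1054.65 + 528.9 = 1583.55
ΣP(t=2)Q(t=2) = 14.71×79 + 7.68×82 = 1162.09 + 629.76 = 1791.85
link = 1583.55/1791.85 = 0.883751
Chained index = 100 × 0.838159 × 1.257179 × 0.883751 = 93.1223

93.12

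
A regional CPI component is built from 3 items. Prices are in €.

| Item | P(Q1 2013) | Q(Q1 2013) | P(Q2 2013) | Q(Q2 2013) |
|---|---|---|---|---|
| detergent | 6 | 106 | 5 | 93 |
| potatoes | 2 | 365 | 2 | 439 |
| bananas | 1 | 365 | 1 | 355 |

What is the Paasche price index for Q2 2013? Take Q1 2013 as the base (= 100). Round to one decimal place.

Paasche price index uses current-period quantities as weights.
ΣP(Q2 2013)·Q(Q2 2013) = 5×93 + 2×439 + 1×355 = 465 + 878 + 355 = 1698
ΣP(Q1 2013)·Q(Q2 2013) = 6×93 + 2×439 + 1×355 = 558 + 878 + 355 = 1791
Index = 1698 / 1791 × 100 = 94.8074

94.8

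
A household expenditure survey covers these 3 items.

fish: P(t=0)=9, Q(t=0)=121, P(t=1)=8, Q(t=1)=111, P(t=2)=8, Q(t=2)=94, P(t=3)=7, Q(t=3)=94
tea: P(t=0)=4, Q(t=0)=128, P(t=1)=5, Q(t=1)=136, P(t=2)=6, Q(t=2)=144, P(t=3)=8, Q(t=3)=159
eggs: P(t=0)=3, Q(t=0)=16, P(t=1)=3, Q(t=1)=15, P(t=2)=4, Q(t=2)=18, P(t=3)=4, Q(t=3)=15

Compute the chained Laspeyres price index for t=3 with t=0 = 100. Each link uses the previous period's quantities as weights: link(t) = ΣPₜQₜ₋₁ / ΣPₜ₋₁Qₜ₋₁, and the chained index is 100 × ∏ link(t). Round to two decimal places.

122.45

Link t=0→t=1:
ΣP(t=1)Q(t=0) = 8×121 + 5×128 + 3×16 = 968 + 640 + 48 = 1656
ΣP(t=0)Q(t=0) = 9×121 + 4×128 + 3×16 = 1089 + 512 + 48 = 1649
link = 1656/1649 = 1.004245
Link t=1→t=2:
ΣP(t=2)Q(t=1) = 8×111 + 6×136 + 4×15 = 888 + 816 + 60 = 1764
ΣP(t=1)Q(t=1) = 8×111 + 5×136 + 3×15 = 888 + 680 + 45 = 1613
link = 1764/1613 = 1.093614
Link t=2→t=3:
ΣP(t=3)Q(t=2) = 7×94 + 8×144 + 4×18 = 658 + 1152 + 72 = 1882
ΣP(t=2)Q(t=2) = 8×94 + 6×144 + 4×18 = 752 + 864 + 72 = 1688
link = 1882/1688 = 1.114929
Chained index = 100 × 1.004245 × 1.093614 × 1.114929 = 122.4478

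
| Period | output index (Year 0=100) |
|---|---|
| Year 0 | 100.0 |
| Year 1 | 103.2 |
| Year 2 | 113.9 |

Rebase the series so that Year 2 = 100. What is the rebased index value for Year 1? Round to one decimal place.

Rebased(Year 1) = 103.2 / 113.9 × 100 = 90.6058

90.6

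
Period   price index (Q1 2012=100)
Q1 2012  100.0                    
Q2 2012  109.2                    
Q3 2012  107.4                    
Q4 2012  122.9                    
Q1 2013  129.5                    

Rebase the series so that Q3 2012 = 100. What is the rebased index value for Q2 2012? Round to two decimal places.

101.68

Rebased(Q2 2012) = 109.2 / 107.4 × 100 = 101.6760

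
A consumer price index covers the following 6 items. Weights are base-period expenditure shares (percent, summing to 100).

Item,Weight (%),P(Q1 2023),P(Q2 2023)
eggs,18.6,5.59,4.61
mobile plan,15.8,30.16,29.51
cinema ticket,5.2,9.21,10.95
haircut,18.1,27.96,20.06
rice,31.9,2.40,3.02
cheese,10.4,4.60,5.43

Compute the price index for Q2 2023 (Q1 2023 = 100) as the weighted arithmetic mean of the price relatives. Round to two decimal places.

eggs: 18.6 × (4.61/5.59) = 18.6 × 0.824687 = 15.3392
mobile plan: 15.8 × (29.51/30.16) = 15.8 × 0.978448 = 15.4595
cinema ticket: 5.2 × (10.95/9.21) = 5.2 × 1.188925 = 6.1824
haircut: 18.1 × (20.06/27.96) = 18.1 × 0.717454 = 12.9859
rice: 31.9 × (3.02/2.40) = 31.9 × 1.258333 = 40.1408
cheese: 10.4 × (5.43/4.60) = 10.4 × 1.180435 = 12.2765
Index = Σ wᵢ·(p₁ᵢ/p₀ᵢ) = 15.3392 + 15.4595 + 6.1824 + 12.9859 + 40.1408 + 12.2765 = 102.3843

102.38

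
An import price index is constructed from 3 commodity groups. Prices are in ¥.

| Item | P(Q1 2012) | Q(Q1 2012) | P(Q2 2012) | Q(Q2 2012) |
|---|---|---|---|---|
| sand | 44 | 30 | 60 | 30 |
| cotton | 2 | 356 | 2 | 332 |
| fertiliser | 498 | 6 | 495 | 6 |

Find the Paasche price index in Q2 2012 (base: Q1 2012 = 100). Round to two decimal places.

Paasche price index uses current-period quantities as weights.
ΣP(Q2 2012)·Q(Q2 2012) = 60×30 + 2×332 + 495×6 = 1800 + 664 + 2970 = 5434
ΣP(Q1 2012)·Q(Q2 2012) = 44×30 + 2×332 + 498×6 = 1320 + 664 + 2988 = 4972
Index = 5434 / 4972 × 100 = 109.2920

109.29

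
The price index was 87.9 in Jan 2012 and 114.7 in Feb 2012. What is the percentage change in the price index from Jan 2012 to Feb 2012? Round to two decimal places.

Change = (114.7 − 87.9) / 87.9 × 100
       = 26.8 / 87.9 × 100 = 30.4892%

30.49%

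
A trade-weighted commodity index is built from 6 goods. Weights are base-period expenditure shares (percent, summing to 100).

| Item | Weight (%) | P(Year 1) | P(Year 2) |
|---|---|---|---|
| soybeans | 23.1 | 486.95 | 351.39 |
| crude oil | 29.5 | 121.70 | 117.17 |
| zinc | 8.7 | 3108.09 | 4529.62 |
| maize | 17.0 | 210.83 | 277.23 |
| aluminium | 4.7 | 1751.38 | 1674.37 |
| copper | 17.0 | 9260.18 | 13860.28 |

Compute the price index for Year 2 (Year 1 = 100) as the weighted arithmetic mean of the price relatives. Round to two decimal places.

soybeans: 23.1 × (351.39/486.95) = 23.1 × 0.721614 = 16.6693
crude oil: 29.5 × (117.17/121.70) = 29.5 × 0.962777 = 28.4019
zinc: 8.7 × (4529.62/3108.09) = 8.7 × 1.457364 = 12.6791
maize: 17.0 × (277.23/210.83) = 17.0 × 1.314946 = 22.3541
aluminium: 4.7 × (1674.37/1751.38) = 4.7 × 0.956029 = 4.4933
copper: 17.0 × (13860.28/9260.18) = 17.0 × 1.496761 = 25.4449
Index = Σ wᵢ·(p₁ᵢ/p₀ᵢ) = 16.6693 + 28.4019 + 12.6791 + 22.3541 + 4.4933 + 25.4449 = 110.0426

110.04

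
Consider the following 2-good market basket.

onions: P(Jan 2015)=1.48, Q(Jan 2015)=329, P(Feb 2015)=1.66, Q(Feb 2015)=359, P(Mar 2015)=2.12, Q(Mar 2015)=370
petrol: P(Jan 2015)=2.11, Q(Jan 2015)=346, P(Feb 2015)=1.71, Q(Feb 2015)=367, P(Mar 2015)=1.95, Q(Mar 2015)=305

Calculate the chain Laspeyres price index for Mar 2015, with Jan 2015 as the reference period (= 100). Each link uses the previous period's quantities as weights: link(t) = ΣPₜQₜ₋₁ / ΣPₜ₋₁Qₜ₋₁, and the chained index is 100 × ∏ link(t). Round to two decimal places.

Link Jan 2015→Feb 2015:
ΣP(Feb 2015)Q(Jan 2015) = 1.66×329 + 1.71×346 = 546.14 + 591.66 = 1137.8
ΣP(Jan 2015)Q(Jan 2015) = 1.48×329 + 2.11×346 = 486.92 + 730.06 = 1216.98
link = 1137.8/1216.98 = 0.934937
Link Feb 2015→Mar 2015:
ΣP(Mar 2015)Q(Feb 2015) = 2.12×359 + 1.95×367 = 761.08 + 715.65 = 1476.73
ΣP(Feb 2015)Q(Feb 2015) = 1.66×359 + 1.71×367 = 595.94 + 627.57 = 1223.51
link = 1476.73/1223.51 = 1.206962
Chained index = 100 × 0.934937 × 1.206962 = 112.8434

112.84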